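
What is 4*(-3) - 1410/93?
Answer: -842/31 ≈ -27.161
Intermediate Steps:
4*(-3) - 1410/93 = -12 - 1410/93 = -12 - 10*47/31 = -12 - 470/31 = -842/31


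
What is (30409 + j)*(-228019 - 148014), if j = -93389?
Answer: 23682558340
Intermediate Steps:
(30409 + j)*(-228019 - 148014) = (30409 - 93389)*(-228019 - 148014) = -62980*(-376033) = 23682558340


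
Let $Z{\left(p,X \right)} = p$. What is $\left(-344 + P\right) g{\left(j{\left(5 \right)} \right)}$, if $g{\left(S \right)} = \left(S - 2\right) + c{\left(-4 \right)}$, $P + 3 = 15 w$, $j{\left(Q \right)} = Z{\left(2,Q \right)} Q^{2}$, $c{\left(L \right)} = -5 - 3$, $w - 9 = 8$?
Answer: $-3680$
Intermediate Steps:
$w = 17$ ($w = 9 + 8 = 17$)
$c{\left(L \right)} = -8$ ($c{\left(L \right)} = -5 - 3 = -8$)
$j{\left(Q \right)} = 2 Q^{2}$
$P = 252$ ($P = -3 + 15 \cdot 17 = -3 + 255 = 252$)
$g{\left(S \right)} = -10 + S$ ($g{\left(S \right)} = \left(S - 2\right) - 8 = \left(-2 + S\right) - 8 = -10 + S$)
$\left(-344 + P\right) g{\left(j{\left(5 \right)} \right)} = \left(-344 + 252\right) \left(-10 + 2 \cdot 5^{2}\right) = - 92 \left(-10 + 2 \cdot 25\right) = - 92 \left(-10 + 50\right) = \left(-92\right) 40 = -3680$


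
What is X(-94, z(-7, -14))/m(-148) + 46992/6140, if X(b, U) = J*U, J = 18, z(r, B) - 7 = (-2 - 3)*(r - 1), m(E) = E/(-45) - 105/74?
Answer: 4397526096/9558445 ≈ 460.07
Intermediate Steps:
m(E) = -105/74 - E/45 (m(E) = E*(-1/45) - 105*1/74 = -E/45 - 105/74 = -105/74 - E/45)
z(r, B) = 12 - 5*r (z(r, B) = 7 + (-2 - 3)*(r - 1) = 7 - 5*(-1 + r) = 7 + (5 - 5*r) = 12 - 5*r)
X(b, U) = 18*U
X(-94, z(-7, -14))/m(-148) + 46992/6140 = (18*(12 - 5*(-7)))/(-105/74 - 1/45*(-148)) + 46992/6140 = (18*(12 + 35))/(-105/74 + 148/45) + 46992*(1/6140) = (18*47)/(6227/3330) + 11748/1535 = 846*(3330/6227) + 11748/1535 = 2817180/6227 + 11748/1535 = 4397526096/9558445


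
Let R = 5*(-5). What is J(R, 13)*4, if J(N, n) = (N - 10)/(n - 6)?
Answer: -20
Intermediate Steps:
R = -25
J(N, n) = (-10 + N)/(-6 + n)
J(R, 13)*4 = ((-10 - 25)/(-6 + 13))*4 = (-35/7)*4 = ((1/7)*(-35))*4 = -5*4 = -20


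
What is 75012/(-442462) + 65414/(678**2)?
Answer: -1384651735/50848175502 ≈ -0.027231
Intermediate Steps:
75012/(-442462) + 65414/(678**2) = 75012*(-1/442462) + 65414/459684 = -37506/221231 + 65414*(1/459684) = -37506/221231 + 32707/229842 = -1384651735/50848175502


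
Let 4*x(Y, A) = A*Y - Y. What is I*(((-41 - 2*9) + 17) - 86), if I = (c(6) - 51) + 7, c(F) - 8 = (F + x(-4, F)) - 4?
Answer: 4992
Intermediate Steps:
x(Y, A) = -Y/4 + A*Y/4 (x(Y, A) = (A*Y - Y)/4 = (-Y + A*Y)/4 = -Y/4 + A*Y/4)
c(F) = 5 (c(F) = 8 + ((F + (¼)*(-4)*(-1 + F)) - 4) = 8 + ((F + (1 - F)) - 4) = 8 + (1 - 4) = 8 - 3 = 5)
I = -39 (I = (5 - 51) + 7 = -46 + 7 = -39)
I*(((-41 - 2*9) + 17) - 86) = -39*(((-41 - 2*9) + 17) - 86) = -39*(((-41 - 18) + 17) - 86) = -39*((-59 + 17) - 86) = -39*(-42 - 86) = -39*(-128) = 4992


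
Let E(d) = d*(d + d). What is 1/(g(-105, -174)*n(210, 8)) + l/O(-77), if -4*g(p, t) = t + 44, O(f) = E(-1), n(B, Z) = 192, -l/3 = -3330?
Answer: 31168801/6240 ≈ 4995.0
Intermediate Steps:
l = 9990 (l = -3*(-3330) = 9990)
E(d) = 2*d**2 (E(d) = d*(2*d) = 2*d**2)
O(f) = 2 (O(f) = 2*(-1)**2 = 2*1 = 2)
g(p, t) = -11 - t/4 (g(p, t) = -(t + 44)/4 = -(44 + t)/4 = -11 - t/4)
1/(g(-105, -174)*n(210, 8)) + l/O(-77) = 1/(-11 - 1/4*(-174)*192) + 9990/2 = (1/192)/(-11 + 87/2) + 9990*(1/2) = (1/192)/(65/2) + 4995 = (2/65)*(1/192) + 4995 = 1/6240 + 4995 = 31168801/6240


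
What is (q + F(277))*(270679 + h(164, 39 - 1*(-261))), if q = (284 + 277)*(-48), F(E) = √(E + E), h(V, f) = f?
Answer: -7296922512 + 270979*√554 ≈ -7.2905e+9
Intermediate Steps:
F(E) = √2*√E (F(E) = √(2*E) = √2*√E)
q = -26928 (q = 561*(-48) = -26928)
(q + F(277))*(270679 + h(164, 39 - 1*(-261))) = (-26928 + √2*√277)*(270679 + (39 - 1*(-261))) = (-26928 + √554)*(270679 + (39 + 261)) = (-26928 + √554)*(270679 + 300) = (-26928 + √554)*270979 = -7296922512 + 270979*√554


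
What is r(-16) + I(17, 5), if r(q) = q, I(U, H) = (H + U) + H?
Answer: 11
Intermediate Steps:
I(U, H) = U + 2*H
r(-16) + I(17, 5) = -16 + (17 + 2*5) = -16 + (17 + 10) = -16 + 27 = 11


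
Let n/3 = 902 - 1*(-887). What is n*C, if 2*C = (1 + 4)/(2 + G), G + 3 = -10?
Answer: -26835/22 ≈ -1219.8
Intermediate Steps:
G = -13 (G = -3 - 10 = -13)
n = 5367 (n = 3*(902 - 1*(-887)) = 3*(902 + 887) = 3*1789 = 5367)
C = -5/22 (C = ((1 + 4)/(2 - 13))/2 = (5/(-11))/2 = (5*(-1/11))/2 = (½)*(-5/11) = -5/22 ≈ -0.22727)
n*C = 5367*(-5/22) = -26835/22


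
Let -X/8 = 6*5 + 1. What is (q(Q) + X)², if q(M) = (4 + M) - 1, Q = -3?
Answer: 61504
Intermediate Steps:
X = -248 (X = -8*(6*5 + 1) = -8*(30 + 1) = -8*31 = -248)
q(M) = 3 + M
(q(Q) + X)² = ((3 - 3) - 248)² = (0 - 248)² = (-248)² = 61504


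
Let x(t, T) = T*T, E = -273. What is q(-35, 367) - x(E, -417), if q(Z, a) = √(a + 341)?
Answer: -173889 + 2*√177 ≈ -1.7386e+5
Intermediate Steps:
q(Z, a) = √(341 + a)
x(t, T) = T²
q(-35, 367) - x(E, -417) = √(341 + 367) - 1*(-417)² = √708 - 1*173889 = 2*√177 - 173889 = -173889 + 2*√177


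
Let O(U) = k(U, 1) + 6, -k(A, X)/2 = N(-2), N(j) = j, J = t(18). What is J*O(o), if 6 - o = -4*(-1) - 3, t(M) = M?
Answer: 180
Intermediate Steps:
J = 18
o = 5 (o = 6 - (-4*(-1) - 3) = 6 - (4 - 3) = 6 - 1*1 = 6 - 1 = 5)
k(A, X) = 4 (k(A, X) = -2*(-2) = 4)
O(U) = 10 (O(U) = 4 + 6 = 10)
J*O(o) = 18*10 = 180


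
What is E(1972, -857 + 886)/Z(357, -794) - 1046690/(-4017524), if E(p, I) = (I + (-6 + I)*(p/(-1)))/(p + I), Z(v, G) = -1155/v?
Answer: 18453636459/2541083930 ≈ 7.2621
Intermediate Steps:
E(p, I) = (I - p*(-6 + I))/(I + p) (E(p, I) = (I + (-6 + I)*(p*(-1)))/(I + p) = (I + (-6 + I)*(-p))/(I + p) = (I - p*(-6 + I))/(I + p))
E(1972, -857 + 886)/Z(357, -794) - 1046690/(-4017524) = (((-857 + 886) + 6*1972 - 1*(-857 + 886)*1972)/((-857 + 886) + 1972))/((-1155/357)) - 1046690/(-4017524) = ((29 + 11832 - 1*29*1972)/(29 + 1972))/((-1155*1/357)) - 1046690*(-1/4017524) = ((29 + 11832 - 57188)/2001)/(-55/17) + 523345/2008762 = ((1/2001)*(-45327))*(-17/55) + 523345/2008762 = -521/23*(-17/55) + 523345/2008762 = 8857/1265 + 523345/2008762 = 18453636459/2541083930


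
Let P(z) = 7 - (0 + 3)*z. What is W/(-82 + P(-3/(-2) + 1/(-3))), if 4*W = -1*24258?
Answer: 12129/157 ≈ 77.255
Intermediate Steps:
W = -12129/2 (W = (-1*24258)/4 = (¼)*(-24258) = -12129/2 ≈ -6064.5)
P(z) = 7 - 3*z
W/(-82 + P(-3/(-2) + 1/(-3))) = -12129/2/(-82 + (7 - 3*(-3/(-2) + 1/(-3)))) = -12129/2/(-82 + (7 - 3*(-3*(-½) + 1*(-⅓)))) = -12129/2/(-82 + (7 - 3*(3/2 - ⅓))) = -12129/2/(-82 + (7 - 3*7/6)) = -12129/2/(-82 + (7 - 7/2)) = -12129/2/(-82 + 7/2) = -12129/2/(-157/2) = -2/157*(-12129/2) = 12129/157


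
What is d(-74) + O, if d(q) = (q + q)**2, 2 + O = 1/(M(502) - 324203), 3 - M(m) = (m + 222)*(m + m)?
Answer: 23021104591/1051096 ≈ 21902.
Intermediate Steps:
M(m) = 3 - 2*m*(222 + m) (M(m) = 3 - (m + 222)*(m + m) = 3 - (222 + m)*2*m = 3 - 2*m*(222 + m))
O = -2102193/1051096 (O = -2 + 1/((3 - 444*502 - 2*502**2) - 324203) = -2 + 1/((3 - 222888 - 2*252004) - 324203) = -2 + 1/((3 - 222888 - 504008) - 324203) = -2 + 1/(-726893 - 324203) = -2 + 1/(-1051096) = -2 - 1/1051096 = -2102193/1051096 ≈ -2.0000)
d(q) = 4*q**2 (d(q) = (2*q)**2 = 4*q**2)
d(-74) + O = 4*(-74)**2 - 2102193/1051096 = 4*5476 - 2102193/1051096 = 21904 - 2102193/1051096 = 23021104591/1051096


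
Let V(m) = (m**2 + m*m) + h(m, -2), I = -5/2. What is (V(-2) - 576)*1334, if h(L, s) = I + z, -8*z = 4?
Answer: -761714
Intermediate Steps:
z = -1/2 (z = -1/8*4 = -1/2 ≈ -0.50000)
I = -5/2 (I = -5*1/2 = -5/2 ≈ -2.5000)
h(L, s) = -3 (h(L, s) = -5/2 - 1/2 = -3)
V(m) = -3 + 2*m**2 (V(m) = (m**2 + m*m) - 3 = (m**2 + m**2) - 3 = 2*m**2 - 3 = -3 + 2*m**2)
(V(-2) - 576)*1334 = ((-3 + 2*(-2)**2) - 576)*1334 = ((-3 + 2*4) - 576)*1334 = ((-3 + 8) - 576)*1334 = (5 - 576)*1334 = -571*1334 = -761714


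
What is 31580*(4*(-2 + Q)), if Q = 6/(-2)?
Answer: -631600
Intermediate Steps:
Q = -3 (Q = 6*(-½) = -3)
31580*(4*(-2 + Q)) = 31580*(4*(-2 - 3)) = 31580*(4*(-5)) = 31580*(-20) = -631600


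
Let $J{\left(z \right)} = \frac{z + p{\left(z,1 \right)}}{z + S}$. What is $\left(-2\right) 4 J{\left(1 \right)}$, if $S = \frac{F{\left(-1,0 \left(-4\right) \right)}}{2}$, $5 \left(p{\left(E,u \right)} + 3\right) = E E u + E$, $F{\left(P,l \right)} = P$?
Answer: $\frac{128}{5} \approx 25.6$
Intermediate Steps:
$p{\left(E,u \right)} = -3 + \frac{E}{5} + \frac{u E^{2}}{5}$ ($p{\left(E,u \right)} = -3 + \frac{E E u + E}{5} = -3 + \frac{E^{2} u + E}{5} = -3 + \frac{u E^{2} + E}{5} = -3 + \frac{E + u E^{2}}{5} = -3 + \left(\frac{E}{5} + \frac{u E^{2}}{5}\right) = -3 + \frac{E}{5} + \frac{u E^{2}}{5}$)
$S = - \frac{1}{2} \approx -0.5$
$J{\left(z \right)} = \frac{-3 + \frac{z^{2}}{5} + \frac{6 z}{5}}{- \frac{1}{2} + z}$ ($J{\left(z \right)} = \frac{z + \left(-3 + \frac{z}{5} + \frac{1}{5} \cdot 1 z^{2}\right)}{z - \frac{1}{2}} = \frac{z + \left(-3 + \frac{z}{5} + \frac{z^{2}}{5}\right)}{- \frac{1}{2} + z} = \frac{-3 + \frac{z^{2}}{5} + \frac{6 z}{5}}{- \frac{1}{2} + z}$)
$\left(-2\right) 4 J{\left(1 \right)} = \left(-2\right) 4 \frac{2 \left(-15 + 1^{2} + 6 \cdot 1\right)}{5 \left(-1 + 2 \cdot 1\right)} = - 8 \frac{2 \left(-15 + 1 + 6\right)}{5 \left(-1 + 2\right)} = - 8 \cdot \frac{2}{5} \cdot 1^{-1} \left(-8\right) = - 8 \cdot \frac{2}{5} \cdot 1 \left(-8\right) = \left(-8\right) \left(- \frac{16}{5}\right) = \frac{128}{5}$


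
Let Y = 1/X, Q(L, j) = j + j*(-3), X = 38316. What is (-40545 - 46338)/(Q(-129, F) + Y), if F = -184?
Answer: -3329009028/14100289 ≈ -236.09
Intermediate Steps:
Q(L, j) = -2*j (Q(L, j) = j - 3*j = -2*j)
Y = 1/38316 ≈ 2.6099e-5
(-40545 - 46338)/(Q(-129, F) + Y) = (-40545 - 46338)/(-2*(-184) + 1/38316) = -86883/(368 + 1/38316) = -86883/14100289/38316 = -86883*38316/14100289 = -3329009028/14100289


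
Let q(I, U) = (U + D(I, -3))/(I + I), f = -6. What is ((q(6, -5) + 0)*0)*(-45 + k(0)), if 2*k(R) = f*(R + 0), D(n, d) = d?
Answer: 0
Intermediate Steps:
k(R) = -3*R (k(R) = (-6*(R + 0))/2 = (-6*R)/2 = -3*R)
q(I, U) = (-3 + U)/(2*I) (q(I, U) = (U - 3)/(I + I) = (-3 + U)/((2*I)) = (-3 + U)*(1/(2*I)) = (-3 + U)/(2*I))
((q(6, -5) + 0)*0)*(-45 + k(0)) = (((½)*(-3 - 5)/6 + 0)*0)*(-45 - 3*0) = (((½)*(⅙)*(-8) + 0)*0)*(-45 + 0) = ((-⅔ + 0)*0)*(-45) = -⅔*0*(-45) = 0*(-45) = 0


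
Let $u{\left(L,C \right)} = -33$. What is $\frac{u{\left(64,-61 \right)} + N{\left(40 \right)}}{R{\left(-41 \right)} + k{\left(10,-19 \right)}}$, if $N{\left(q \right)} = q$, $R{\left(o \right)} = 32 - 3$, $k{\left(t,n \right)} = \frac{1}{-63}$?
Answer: $\frac{441}{1826} \approx 0.24151$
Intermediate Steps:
$k{\left(t,n \right)} = - \frac{1}{63}$
$R{\left(o \right)} = 29$ ($R{\left(o \right)} = 32 - 3 = 29$)
$\frac{u{\left(64,-61 \right)} + N{\left(40 \right)}}{R{\left(-41 \right)} + k{\left(10,-19 \right)}} = \frac{-33 + 40}{29 - \frac{1}{63}} = \frac{7}{\frac{1826}{63}} = 7 \cdot \frac{63}{1826} = \frac{441}{1826}$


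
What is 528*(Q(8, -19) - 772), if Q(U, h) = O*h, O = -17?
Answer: -237072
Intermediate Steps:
Q(U, h) = -17*h
528*(Q(8, -19) - 772) = 528*(-17*(-19) - 772) = 528*(323 - 772) = 528*(-449) = -237072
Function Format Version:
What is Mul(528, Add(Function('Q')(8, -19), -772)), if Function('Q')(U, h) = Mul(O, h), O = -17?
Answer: -237072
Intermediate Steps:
Function('Q')(U, h) = Mul(-17, h)
Mul(528, Add(Function('Q')(8, -19), -772)) = Mul(528, Add(Mul(-17, -19), -772)) = Mul(528, Add(323, -772)) = Mul(528, -449) = -237072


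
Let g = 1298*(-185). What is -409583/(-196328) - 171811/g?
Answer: 545803619/194810920 ≈ 2.8017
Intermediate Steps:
g = -240130
-409583/(-196328) - 171811/g = -409583/(-196328) - 171811/(-240130) = -409583*(-1/196328) - 171811*(-1/240130) = 409583/196328 + 171811/240130 = 545803619/194810920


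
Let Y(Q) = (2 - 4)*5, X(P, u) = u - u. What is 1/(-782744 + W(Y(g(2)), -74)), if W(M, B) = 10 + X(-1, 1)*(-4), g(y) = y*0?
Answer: -1/782734 ≈ -1.2776e-6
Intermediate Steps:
g(y) = 0
X(P, u) = 0
Y(Q) = -10 (Y(Q) = -2*5 = -10)
W(M, B) = 10 (W(M, B) = 10 + 0*(-4) = 10 + 0 = 10)
1/(-782744 + W(Y(g(2)), -74)) = 1/(-782744 + 10) = 1/(-782734) = -1/782734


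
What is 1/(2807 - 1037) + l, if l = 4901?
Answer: 8674771/1770 ≈ 4901.0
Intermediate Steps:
1/(2807 - 1037) + l = 1/(2807 - 1037) + 4901 = 1/1770 + 4901 = 8674771/1770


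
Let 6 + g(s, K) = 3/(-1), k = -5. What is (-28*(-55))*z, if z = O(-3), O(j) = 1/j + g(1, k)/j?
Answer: 12320/3 ≈ 4106.7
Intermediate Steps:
g(s, K) = -9 (g(s, K) = -6 + 3/(-1) = -6 + 3*(-1) = -6 - 3 = -9)
O(j) = -8/j (O(j) = 1/j - 9/j = -8/j)
z = 8/3 (z = -8/(-3) = -8*(-⅓) = 8/3 ≈ 2.6667)
(-28*(-55))*z = -28*(-55)*(8/3) = 1540*(8/3) = 12320/3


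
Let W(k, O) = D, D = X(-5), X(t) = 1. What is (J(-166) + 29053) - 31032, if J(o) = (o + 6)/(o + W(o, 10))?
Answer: -65275/33 ≈ -1978.0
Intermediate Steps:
D = 1
W(k, O) = 1
J(o) = (6 + o)/(1 + o) (J(o) = (o + 6)/(o + 1) = (6 + o)/(1 + o))
(J(-166) + 29053) - 31032 = ((6 - 166)/(1 - 166) + 29053) - 31032 = (-160/(-165) + 29053) - 31032 = (-1/165*(-160) + 29053) - 31032 = (32/33 + 29053) - 31032 = 958781/33 - 31032 = -65275/33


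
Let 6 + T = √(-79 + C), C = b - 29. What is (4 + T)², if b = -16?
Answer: 4*(-1 + I*√31)² ≈ -120.0 - 44.542*I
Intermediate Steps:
C = -45 (C = -16 - 29 = -45)
T = -6 + 2*I*√31 (T = -6 + √(-79 - 45) = -6 + √(-124) = -6 + 2*I*√31 ≈ -6.0 + 11.136*I)
(4 + T)² = (4 + (-6 + 2*I*√31))² = (-2 + 2*I*√31)²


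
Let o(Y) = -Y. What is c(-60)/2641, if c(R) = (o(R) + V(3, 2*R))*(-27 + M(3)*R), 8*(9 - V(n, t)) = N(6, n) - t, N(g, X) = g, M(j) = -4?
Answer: 45369/10564 ≈ 4.2947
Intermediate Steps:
V(n, t) = 33/4 + t/8 (V(n, t) = 9 - (6 - t)/8 = 9 + (-¾ + t/8) = 33/4 + t/8)
c(R) = (-27 - 4*R)*(33/4 - 3*R/4) (c(R) = (-R + (33/4 + (2*R)/8))*(-27 - 4*R) = (-R + (33/4 + R/4))*(-27 - 4*R) = (33/4 - 3*R/4)*(-27 - 4*R) = (-27 - 4*R)*(33/4 - 3*R/4))
c(-60)/2641 = (-891/4 + 3*(-60)² - 51/4*(-60))/2641 = (-891/4 + 3*3600 + 765)*(1/2641) = (-891/4 + 10800 + 765)*(1/2641) = (45369/4)*(1/2641) = 45369/10564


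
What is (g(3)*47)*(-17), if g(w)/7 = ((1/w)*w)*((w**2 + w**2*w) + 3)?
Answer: -218127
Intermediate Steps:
g(w) = 21 + 7*w**2 + 7*w**3 (g(w) = 7*(((1/w)*w)*((w**2 + w**2*w) + 3)) = 7*((w/w)*((w**2 + w**3) + 3)) = 7*(1*(3 + w**2 + w**3)) = 7*(3 + w**2 + w**3) = 21 + 7*w**2 + 7*w**3)
(g(3)*47)*(-17) = ((21 + 7*3**2 + 7*3**3)*47)*(-17) = ((21 + 7*9 + 7*27)*47)*(-17) = ((21 + 63 + 189)*47)*(-17) = (273*47)*(-17) = 12831*(-17) = -218127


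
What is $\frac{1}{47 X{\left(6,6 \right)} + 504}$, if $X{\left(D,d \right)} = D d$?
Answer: $\frac{1}{2196} \approx 0.00045537$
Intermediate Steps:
$\frac{1}{47 X{\left(6,6 \right)} + 504} = \frac{1}{47 \cdot 6 \cdot 6 + 504} = \frac{1}{47 \cdot 36 + 504} = \frac{1}{1692 + 504} = \frac{1}{2196}$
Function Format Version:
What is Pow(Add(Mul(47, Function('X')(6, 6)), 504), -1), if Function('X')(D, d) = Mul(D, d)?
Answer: Rational(1, 2196) ≈ 0.00045537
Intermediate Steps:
Pow(Add(Mul(47, Function('X')(6, 6)), 504), -1) = Pow(Add(Mul(47, Mul(6, 6)), 504), -1) = Pow(Add(Mul(47, 36), 504), -1) = Pow(Add(1692, 504), -1) = Pow(2196, -1) = Rational(1, 2196)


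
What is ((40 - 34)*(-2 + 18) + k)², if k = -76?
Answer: 400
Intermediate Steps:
((40 - 34)*(-2 + 18) + k)² = ((40 - 34)*(-2 + 18) - 76)² = (6*16 - 76)² = (96 - 76)² = 20² = 400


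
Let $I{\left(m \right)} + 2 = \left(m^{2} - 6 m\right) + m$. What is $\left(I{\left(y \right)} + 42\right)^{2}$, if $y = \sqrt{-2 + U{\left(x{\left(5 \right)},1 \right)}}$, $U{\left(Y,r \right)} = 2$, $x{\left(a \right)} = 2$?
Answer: $1600$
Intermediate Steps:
$y = 0$ ($y = \sqrt{-2 + 2} = \sqrt{0} = 0$)
$I{\left(m \right)} = -2 + m^{2} - 5 m$ ($I{\left(m \right)} = -2 + \left(\left(m^{2} - 6 m\right) + m\right) = -2 + \left(m^{2} - 5 m\right) = -2 + m^{2} - 5 m$)
$\left(I{\left(y \right)} + 42\right)^{2} = \left(\left(-2 + 0^{2} - 0\right) + 42\right)^{2} = \left(\left(-2 + 0 + 0\right) + 42\right)^{2} = \left(-2 + 42\right)^{2} = 40^{2} = 1600$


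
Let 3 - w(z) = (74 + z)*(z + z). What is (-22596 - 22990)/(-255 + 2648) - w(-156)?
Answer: 61169747/2393 ≈ 25562.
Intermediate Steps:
w(z) = 3 - 2*z*(74 + z) (w(z) = 3 - (74 + z)*(z + z) = 3 - (74 + z)*2*z = 3 - 2*z*(74 + z))
(-22596 - 22990)/(-255 + 2648) - w(-156) = (-22596 - 22990)/(-255 + 2648) - (3 - 148*(-156) - 2*(-156)²) = -45586/2393 - (3 + 23088 - 2*24336) = -45586*1/2393 - (3 + 23088 - 48672) = -45586/2393 - 1*(-25581) = -45586/2393 + 25581 = 61169747/2393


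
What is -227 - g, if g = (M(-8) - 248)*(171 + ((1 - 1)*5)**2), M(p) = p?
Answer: 43549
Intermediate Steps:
g = -43776 (g = (-8 - 248)*(171 + ((1 - 1)*5)**2) = -256*(171 + (0*5)**2) = -256*(171 + 0**2) = -256*(171 + 0) = -256*171 = -43776)
-227 - g = -227 - 1*(-43776) = -227 + 43776 = 43549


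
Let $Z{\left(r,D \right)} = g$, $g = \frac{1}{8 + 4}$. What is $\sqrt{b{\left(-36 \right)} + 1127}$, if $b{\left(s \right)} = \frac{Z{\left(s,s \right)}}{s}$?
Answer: $\frac{\sqrt{1460589}}{36} \approx 33.571$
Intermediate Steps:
$g = \frac{1}{12} \approx 0.083333$
$Z{\left(r,D \right)} = \frac{1}{12}$
$b{\left(s \right)} = \frac{1}{12 s}$
$\sqrt{b{\left(-36 \right)} + 1127} = \sqrt{\frac{1}{12 \left(-36\right)} + 1127} = \sqrt{\frac{1}{12} \left(- \frac{1}{36}\right) + 1127} = \sqrt{- \frac{1}{432} + 1127} = \sqrt{\frac{486863}{432}} = \frac{\sqrt{1460589}}{36}$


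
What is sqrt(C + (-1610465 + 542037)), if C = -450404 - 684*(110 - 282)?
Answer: 4*I*sqrt(87574) ≈ 1183.7*I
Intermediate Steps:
C = -332756 (C = -450404 - 684*(-172) = -450404 + 117648 = -332756)
sqrt(C + (-1610465 + 542037)) = sqrt(-332756 + (-1610465 + 542037)) = sqrt(-332756 - 1068428) = sqrt(-1401184) = 4*I*sqrt(87574)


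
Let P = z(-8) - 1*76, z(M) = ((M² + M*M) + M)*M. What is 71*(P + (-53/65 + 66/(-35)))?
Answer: -33555239/455 ≈ -73748.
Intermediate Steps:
z(M) = M*(M + 2*M²) (z(M) = ((M² + M²) + M)*M = (2*M² + M)*M = (M + 2*M²)*M = M*(M + 2*M²))
P = -1036 (P = (-8)²*(1 + 2*(-8)) - 1*76 = 64*(1 - 16) - 76 = 64*(-15) - 76 = -960 - 76 = -1036)
71*(P + (-53/65 + 66/(-35))) = 71*(-1036 + (-53/65 + 66/(-35))) = 71*(-1036 + (-53*1/65 + 66*(-1/35))) = 71*(-1036 + (-53/65 - 66/35)) = 71*(-1036 - 1229/455) = 71*(-472609/455) = -33555239/455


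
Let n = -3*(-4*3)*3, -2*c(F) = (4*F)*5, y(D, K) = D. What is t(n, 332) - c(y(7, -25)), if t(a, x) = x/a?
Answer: 1973/27 ≈ 73.074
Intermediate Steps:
c(F) = -10*F (c(F) = -4*F*5/2 = -10*F)
n = 108 (n = -(-36)*3 = -3*(-36) = 108)
t(n, 332) - c(y(7, -25)) = 332/108 - (-10)*7 = 332*(1/108) - 1*(-70) = 83/27 + 70 = 1973/27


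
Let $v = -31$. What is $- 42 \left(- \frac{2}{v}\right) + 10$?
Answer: $\frac{226}{31} \approx 7.2903$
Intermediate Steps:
$- 42 \left(- \frac{2}{v}\right) + 10 = - 42 \left(- \frac{2}{-31}\right) + 10 = - 42 \left(\left(-2\right) \left(- \frac{1}{31}\right)\right) + 10 = \left(-42\right) \frac{2}{31} + 10 = - \frac{84}{31} + 10 = \frac{226}{31}$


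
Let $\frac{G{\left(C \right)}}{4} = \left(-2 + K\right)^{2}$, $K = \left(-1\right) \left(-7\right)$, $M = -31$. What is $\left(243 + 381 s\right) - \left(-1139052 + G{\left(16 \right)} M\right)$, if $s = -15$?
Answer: $1136680$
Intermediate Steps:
$K = 7$
$G{\left(C \right)} = 100$ ($G{\left(C \right)} = 4 \left(-2 + 7\right)^{2} = 4 \cdot 5^{2} = 4 \cdot 25 = 100$)
$\left(243 + 381 s\right) - \left(-1139052 + G{\left(16 \right)} M\right) = \left(243 + 381 \left(-15\right)\right) + \left(1139052 - 100 \left(-31\right)\right) = \left(243 - 5715\right) + \left(1139052 - -3100\right) = -5472 + \left(1139052 + 3100\right) = -5472 + 1142152 = 1136680$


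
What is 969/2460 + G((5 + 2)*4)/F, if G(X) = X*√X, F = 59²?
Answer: 323/820 + 56*√7/3481 ≈ 0.43647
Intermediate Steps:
F = 3481
G(X) = X^(3/2)
969/2460 + G((5 + 2)*4)/F = 969/2460 + ((5 + 2)*4)^(3/2)/3481 = 969*(1/2460) + (7*4)^(3/2)*(1/3481) = 323/820 + 28^(3/2)*(1/3481) = 323/820 + (56*√7)*(1/3481) = 323/820 + 56*√7/3481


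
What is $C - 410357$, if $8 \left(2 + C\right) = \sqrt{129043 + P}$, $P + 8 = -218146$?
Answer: $-410359 + \frac{i \sqrt{89111}}{8} \approx -4.1036 \cdot 10^{5} + 37.314 i$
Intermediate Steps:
$P = -218154$ ($P = -8 - 218146 = -218154$)
$C = -2 + \frac{i \sqrt{89111}}{8}$ ($C = -2 + \frac{\sqrt{129043 - 218154}}{8} = -2 + \frac{\sqrt{-89111}}{8} = -2 + \frac{i \sqrt{89111}}{8} \approx -2.0 + 37.314 i$)
$C - 410357 = \left(-2 + \frac{i \sqrt{89111}}{8}\right) - 410357 = -410359 + \frac{i \sqrt{89111}}{8}$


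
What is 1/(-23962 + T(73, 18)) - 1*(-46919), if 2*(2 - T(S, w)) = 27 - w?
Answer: 2248780749/47929 ≈ 46919.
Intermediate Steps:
T(S, w) = -23/2 + w/2 (T(S, w) = 2 - (27 - w)/2 = 2 + (-27/2 + w/2) = -23/2 + w/2)
1/(-23962 + T(73, 18)) - 1*(-46919) = 1/(-23962 + (-23/2 + (½)*18)) - 1*(-46919) = 1/(-23962 + (-23/2 + 9)) + 46919 = 1/(-23962 - 5/2) + 46919 = 1/(-47929/2) + 46919 = -2/47929 + 46919 = 2248780749/47929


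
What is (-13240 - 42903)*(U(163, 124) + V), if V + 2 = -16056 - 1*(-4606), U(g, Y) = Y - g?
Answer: 645139213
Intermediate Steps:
V = -11452 (V = -2 + (-16056 - 1*(-4606)) = -2 + (-16056 + 4606) = -2 - 11450 = -11452)
(-13240 - 42903)*(U(163, 124) + V) = (-13240 - 42903)*((124 - 1*163) - 11452) = -56143*((124 - 163) - 11452) = -56143*(-39 - 11452) = -56143*(-11491) = 645139213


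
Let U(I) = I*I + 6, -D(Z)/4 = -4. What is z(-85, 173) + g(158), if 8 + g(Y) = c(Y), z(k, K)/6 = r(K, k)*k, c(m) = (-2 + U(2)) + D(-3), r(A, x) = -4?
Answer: 2056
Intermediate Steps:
D(Z) = 16 (D(Z) = -4*(-4) = 16)
U(I) = 6 + I**2 (U(I) = I**2 + 6 = 6 + I**2)
c(m) = 24 (c(m) = (-2 + (6 + 2**2)) + 16 = (-2 + (6 + 4)) + 16 = (-2 + 10) + 16 = 8 + 16 = 24)
z(k, K) = -24*k (z(k, K) = 6*(-4*k) = -24*k)
g(Y) = 16 (g(Y) = -8 + 24 = 16)
z(-85, 173) + g(158) = -24*(-85) + 16 = 2040 + 16 = 2056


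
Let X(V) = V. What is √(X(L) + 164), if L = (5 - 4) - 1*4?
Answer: √161 ≈ 12.689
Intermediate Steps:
L = -3 (L = 1 - 4 = -3)
√(X(L) + 164) = √(-3 + 164) = √161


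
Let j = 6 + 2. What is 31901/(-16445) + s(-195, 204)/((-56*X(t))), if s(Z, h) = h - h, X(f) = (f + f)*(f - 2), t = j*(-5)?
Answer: -1387/715 ≈ -1.9399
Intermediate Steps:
j = 8
t = -40 (t = 8*(-5) = -40)
X(f) = 2*f*(-2 + f) (X(f) = (2*f)*(-2 + f) = 2*f*(-2 + f))
s(Z, h) = 0
31901/(-16445) + s(-195, 204)/((-56*X(t))) = 31901/(-16445) + 0/((-112*(-40)*(-2 - 40))) = 31901*(-1/16445) + 0/((-112*(-40)*(-42))) = -1387/715 + 0/((-56*3360)) = -1387/715 + 0/(-188160) = -1387/715 + 0*(-1/188160) = -1387/715 + 0 = -1387/715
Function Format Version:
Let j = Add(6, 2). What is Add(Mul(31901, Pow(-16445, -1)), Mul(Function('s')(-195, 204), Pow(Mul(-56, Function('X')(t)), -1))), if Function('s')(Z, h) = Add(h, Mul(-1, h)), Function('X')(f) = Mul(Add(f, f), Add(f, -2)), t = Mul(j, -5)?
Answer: Rational(-1387, 715) ≈ -1.9399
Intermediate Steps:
j = 8
t = -40 (t = Mul(8, -5) = -40)
Function('X')(f) = Mul(2, f, Add(-2, f)) (Function('X')(f) = Mul(Mul(2, f), Add(-2, f)) = Mul(2, f, Add(-2, f)))
Function('s')(Z, h) = 0
Add(Mul(31901, Pow(-16445, -1)), Mul(Function('s')(-195, 204), Pow(Mul(-56, Function('X')(t)), -1))) = Add(Mul(31901, Pow(-16445, -1)), Mul(0, Pow(Mul(-56, Mul(2, -40, Add(-2, -40))), -1))) = Add(Mul(31901, Rational(-1, 16445)), Mul(0, Pow(Mul(-56, Mul(2, -40, -42)), -1))) = Add(Rational(-1387, 715), Mul(0, Pow(Mul(-56, 3360), -1))) = Add(Rational(-1387, 715), Mul(0, Pow(-188160, -1))) = Add(Rational(-1387, 715), Mul(0, Rational(-1, 188160))) = Add(Rational(-1387, 715), 0) = Rational(-1387, 715)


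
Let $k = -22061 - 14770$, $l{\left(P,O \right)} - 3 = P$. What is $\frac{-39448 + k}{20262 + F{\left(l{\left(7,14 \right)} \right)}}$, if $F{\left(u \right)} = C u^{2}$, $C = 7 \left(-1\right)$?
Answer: $- \frac{76279}{19562} \approx -3.8993$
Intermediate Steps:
$C = -7$
$l{\left(P,O \right)} = 3 + P$
$F{\left(u \right)} = - 7 u^{2}$
$k = -36831$
$\frac{-39448 + k}{20262 + F{\left(l{\left(7,14 \right)} \right)}} = \frac{-39448 - 36831}{20262 - 7 \left(3 + 7\right)^{2}} = - \frac{76279}{20262 - 7 \cdot 10^{2}} = - \frac{76279}{20262 - 700} = - \frac{76279}{19562}$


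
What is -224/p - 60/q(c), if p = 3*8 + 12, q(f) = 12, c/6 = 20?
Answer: -101/9 ≈ -11.222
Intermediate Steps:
c = 120 (c = 6*20 = 120)
p = 36 (p = 24 + 12 = 36)
-224/p - 60/q(c) = -224/36 - 60/12 = -224*1/36 - 60*1/12 = -56/9 - 5 = -101/9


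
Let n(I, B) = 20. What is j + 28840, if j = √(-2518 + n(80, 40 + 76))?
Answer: 28840 + I*√2498 ≈ 28840.0 + 49.98*I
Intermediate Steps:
j = I*√2498 (j = √(-2518 + 20) = √(-2498) = I*√2498 ≈ 49.98*I)
j + 28840 = I*√2498 + 28840 = 28840 + I*√2498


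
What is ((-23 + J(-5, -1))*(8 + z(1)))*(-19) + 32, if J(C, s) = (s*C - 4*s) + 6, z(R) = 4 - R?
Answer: 1704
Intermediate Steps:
J(C, s) = 6 - 4*s + C*s (J(C, s) = (C*s - 4*s) + 6 = (-4*s + C*s) + 6 = 6 - 4*s + C*s)
((-23 + J(-5, -1))*(8 + z(1)))*(-19) + 32 = ((-23 + (6 - 4*(-1) - 5*(-1)))*(8 + (4 - 1*1)))*(-19) + 32 = ((-23 + (6 + 4 + 5))*(8 + (4 - 1)))*(-19) + 32 = ((-23 + 15)*(8 + 3))*(-19) + 32 = -8*11*(-19) + 32 = -88*(-19) + 32 = 1672 + 32 = 1704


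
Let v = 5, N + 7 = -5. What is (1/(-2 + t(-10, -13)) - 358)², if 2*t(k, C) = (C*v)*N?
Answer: 19294043409/150544 ≈ 1.2816e+5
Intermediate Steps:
N = -12 (N = -7 - 5 = -12)
t(k, C) = -30*C (t(k, C) = ((C*5)*(-12))/2 = ((5*C)*(-12))/2 = (-60*C)/2 = -30*C)
(1/(-2 + t(-10, -13)) - 358)² = (1/(-2 - 30*(-13)) - 358)² = (1/(-2 + 390) - 358)² = (1/388 - 358)² = (-138903/388)² = 19294043409/150544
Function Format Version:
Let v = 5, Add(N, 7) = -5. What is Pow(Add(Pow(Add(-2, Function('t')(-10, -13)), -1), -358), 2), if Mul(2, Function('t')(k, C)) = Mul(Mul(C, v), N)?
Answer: Rational(19294043409, 150544) ≈ 1.2816e+5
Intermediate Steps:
N = -12 (N = Add(-7, -5) = -12)
Function('t')(k, C) = Mul(-30, C) (Function('t')(k, C) = Mul(Rational(1, 2), Mul(Mul(C, 5), -12)) = Mul(Rational(1, 2), Mul(Mul(5, C), -12)) = Mul(Rational(1, 2), Mul(-60, C)) = Mul(-30, C))
Pow(Add(Pow(Add(-2, Function('t')(-10, -13)), -1), -358), 2) = Pow(Add(Pow(Add(-2, Mul(-30, -13)), -1), -358), 2) = Pow(Add(Pow(Add(-2, 390), -1), -358), 2) = Pow(Add(Pow(388, -1), -358), 2) = Pow(Add(Rational(1, 388), -358), 2) = Pow(Rational(-138903, 388), 2) = Rational(19294043409, 150544)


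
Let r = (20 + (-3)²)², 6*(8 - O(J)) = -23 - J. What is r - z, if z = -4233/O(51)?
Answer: 64000/61 ≈ 1049.2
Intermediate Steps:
O(J) = 71/6 + J/6 (O(J) = 8 - (-23 - J)/6 = 8 + (23/6 + J/6) = 71/6 + J/6)
z = -12699/61 (z = -4233/(71/6 + (⅙)*51) = -4233/(71/6 + 17/2) = -4233/61/3 = -4233*3/61 = -12699/61 ≈ -208.18)
r = 841 (r = (20 + 9)² = 29² = 841)
r - z = 841 - 1*(-12699/61) = 841 + 12699/61 = 64000/61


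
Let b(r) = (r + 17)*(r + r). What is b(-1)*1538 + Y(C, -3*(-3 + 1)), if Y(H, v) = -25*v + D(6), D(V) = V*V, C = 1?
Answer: -49330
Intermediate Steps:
D(V) = V²
Y(H, v) = 36 - 25*v (Y(H, v) = -25*v + 6² = -25*v + 36 = 36 - 25*v)
b(r) = 2*r*(17 + r) (b(r) = (17 + r)*(2*r) = 2*r*(17 + r))
b(-1)*1538 + Y(C, -3*(-3 + 1)) = (2*(-1)*(17 - 1))*1538 + (36 - (-75)*(-3 + 1)) = (2*(-1)*16)*1538 + (36 - (-75)*(-2)) = -32*1538 + (36 - 25*6) = -49216 + (36 - 150) = -49216 - 114 = -49330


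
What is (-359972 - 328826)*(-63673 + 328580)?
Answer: -182467411786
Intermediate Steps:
(-359972 - 328826)*(-63673 + 328580) = -688798*264907 = -182467411786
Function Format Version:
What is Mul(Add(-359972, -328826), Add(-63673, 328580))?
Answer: -182467411786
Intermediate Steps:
Mul(Add(-359972, -328826), Add(-63673, 328580)) = Mul(-688798, 264907) = -182467411786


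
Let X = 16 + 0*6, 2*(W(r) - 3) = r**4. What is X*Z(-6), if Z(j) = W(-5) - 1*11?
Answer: 4872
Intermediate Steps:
W(r) = 3 + r**4/2
Z(j) = 609/2 (Z(j) = (3 + (1/2)*(-5)**4) - 1*11 = (3 + (1/2)*625) - 11 = (3 + 625/2) - 11 = 631/2 - 11 = 609/2)
X = 16 (X = 16 + 0 = 16)
X*Z(-6) = 16*(609/2) = 4872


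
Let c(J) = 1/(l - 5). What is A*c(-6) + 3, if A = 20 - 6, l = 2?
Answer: -5/3 ≈ -1.6667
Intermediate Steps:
A = 14
c(J) = -⅓ (c(J) = 1/(2 - 5) = 1/(-3) = -⅓)
A*c(-6) + 3 = 14*(-⅓) + 3 = -14/3 + 3 = -5/3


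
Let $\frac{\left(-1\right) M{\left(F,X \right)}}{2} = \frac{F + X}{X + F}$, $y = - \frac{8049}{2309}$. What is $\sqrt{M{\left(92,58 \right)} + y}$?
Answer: $\frac{i \sqrt{29248103}}{2309} \approx 2.3422 i$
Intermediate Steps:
$y = - \frac{8049}{2309}$ ($y = \left(-8049\right) \frac{1}{2309} = - \frac{8049}{2309} \approx -3.4859$)
$M{\left(F,X \right)} = -2$ ($M{\left(F,X \right)} = - 2 \frac{F + X}{X + F} = - 2 \frac{F + X}{F + X} = \left(-2\right) 1 = -2$)
$\sqrt{M{\left(92,58 \right)} + y} = \sqrt{-2 - \frac{8049}{2309}} = \sqrt{- \frac{12667}{2309}} = \frac{i \sqrt{29248103}}{2309}$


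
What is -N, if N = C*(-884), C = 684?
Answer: 604656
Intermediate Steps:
N = -604656 (N = 684*(-884) = -604656)
-N = -1*(-604656) = 604656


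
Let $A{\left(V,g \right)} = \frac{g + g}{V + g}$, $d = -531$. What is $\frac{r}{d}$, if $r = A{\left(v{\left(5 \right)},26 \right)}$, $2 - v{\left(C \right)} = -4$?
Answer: $- \frac{13}{4248} \approx -0.0030603$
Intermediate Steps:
$v{\left(C \right)} = 6$ ($v{\left(C \right)} = 2 - -4 = 2 + 4 = 6$)
$A{\left(V,g \right)} = \frac{2 g}{V + g}$
$r = \frac{13}{8}$ ($r = 2 \cdot 26 \frac{1}{6 + 26} = 2 \cdot 26 \cdot \frac{1}{32} = \frac{13}{8} \approx 1.625$)
$\frac{r}{d} = \frac{13}{8 \left(-531\right)} = \frac{13}{8} \left(- \frac{1}{531}\right) = - \frac{13}{4248}$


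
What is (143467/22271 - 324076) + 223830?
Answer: -2232435199/22271 ≈ -1.0024e+5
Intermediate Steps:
(143467/22271 - 324076) + 223830 = -7217353129/22271 + 223830 = -2232435199/22271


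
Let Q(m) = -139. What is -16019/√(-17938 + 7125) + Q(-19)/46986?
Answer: -139/46986 + 16019*I*√10813/10813 ≈ -0.0029583 + 154.05*I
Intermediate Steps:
-16019/√(-17938 + 7125) + Q(-19)/46986 = -16019/√(-17938 + 7125) - 139/46986 = -16019*(-I*√10813/10813) - 139*1/46986 = -16019*(-I*√10813/10813) - 139/46986 = -(-16019)*I*√10813/10813 - 139/46986 = 16019*I*√10813/10813 - 139/46986 = -139/46986 + 16019*I*√10813/10813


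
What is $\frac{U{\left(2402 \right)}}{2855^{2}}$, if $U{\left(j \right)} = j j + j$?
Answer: $\frac{5772006}{8151025} \approx 0.70813$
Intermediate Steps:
$U{\left(j \right)} = j + j^{2}$ ($U{\left(j \right)} = j^{2} + j = j + j^{2}$)
$\frac{U{\left(2402 \right)}}{2855^{2}} = \frac{2402 \left(1 + 2402\right)}{2855^{2}} = \frac{2402 \cdot 2403}{8151025} = 5772006 \cdot \frac{1}{8151025} = \frac{5772006}{8151025}$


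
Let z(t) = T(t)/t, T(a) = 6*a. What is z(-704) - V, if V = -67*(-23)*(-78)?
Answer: 120204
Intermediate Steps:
V = -120198 (V = 1541*(-78) = -120198)
z(t) = 6 (z(t) = (6*t)/t = 6)
z(-704) - V = 6 - 1*(-120198) = 6 + 120198 = 120204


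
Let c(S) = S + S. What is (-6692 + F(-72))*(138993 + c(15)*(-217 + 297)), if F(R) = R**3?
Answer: -53720856420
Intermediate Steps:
c(S) = 2*S
(-6692 + F(-72))*(138993 + c(15)*(-217 + 297)) = (-6692 + (-72)**3)*(138993 + (2*15)*(-217 + 297)) = (-6692 - 373248)*(138993 + 30*80) = -379940*(138993 + 2400) = -379940*141393 = -53720856420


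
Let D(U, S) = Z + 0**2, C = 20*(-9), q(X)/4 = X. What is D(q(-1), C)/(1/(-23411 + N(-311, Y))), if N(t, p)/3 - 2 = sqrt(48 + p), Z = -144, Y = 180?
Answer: 3370320 - 864*sqrt(57) ≈ 3.3638e+6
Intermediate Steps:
q(X) = 4*X
N(t, p) = 6 + 3*sqrt(48 + p)
C = -180
D(U, S) = -144 (D(U, S) = -144 + 0**2 = -144 + 0 = -144)
D(q(-1), C)/(1/(-23411 + N(-311, Y))) = -(-3370320 + 432*sqrt(48 + 180)) = -(-3370320 + 864*sqrt(57)) = -144*(-23405 + 6*sqrt(57)) = 3370320 - 864*sqrt(57)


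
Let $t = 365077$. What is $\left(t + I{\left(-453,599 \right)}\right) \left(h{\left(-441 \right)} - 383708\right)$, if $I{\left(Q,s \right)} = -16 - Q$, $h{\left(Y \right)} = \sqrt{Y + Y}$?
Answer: $-140250645912 + 7675794 i \sqrt{2} \approx -1.4025 \cdot 10^{11} + 1.0855 \cdot 10^{7} i$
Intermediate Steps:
$h{\left(Y \right)} = \sqrt{2} \sqrt{Y}$ ($h{\left(Y \right)} = \sqrt{2 Y} = \sqrt{2} \sqrt{Y}$)
$\left(t + I{\left(-453,599 \right)}\right) \left(h{\left(-441 \right)} - 383708\right) = \left(365077 - -437\right) \left(\sqrt{2} \sqrt{-441} - 383708\right) = \left(365077 + \left(-16 + 453\right)\right) \left(\sqrt{2} \cdot 21 i - 383708\right) = \left(365077 + 437\right) \left(21 i \sqrt{2} - 383708\right) = 365514 \left(-383708 + 21 i \sqrt{2}\right) = -140250645912 + 7675794 i \sqrt{2}$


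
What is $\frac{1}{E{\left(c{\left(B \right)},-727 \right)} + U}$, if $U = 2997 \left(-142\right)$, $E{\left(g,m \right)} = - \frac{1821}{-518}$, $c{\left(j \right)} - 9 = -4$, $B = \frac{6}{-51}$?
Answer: $- \frac{518}{220445511} \approx -2.3498 \cdot 10^{-6}$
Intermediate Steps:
$B = - \frac{2}{17}$ ($B = 6 \left(- \frac{1}{51}\right) = - \frac{2}{17} \approx -0.11765$)
$c{\left(j \right)} = 5$ ($c{\left(j \right)} = 9 - 4 = 5$)
$E{\left(g,m \right)} = \frac{1821}{518}$ ($E{\left(g,m \right)} = \left(-1821\right) \left(- \frac{1}{518}\right) = \frac{1821}{518}$)
$U = -425574$
$\frac{1}{E{\left(c{\left(B \right)},-727 \right)} + U} = \frac{1}{\frac{1821}{518} - 425574} = \frac{1}{- \frac{220445511}{518}} = - \frac{518}{220445511}$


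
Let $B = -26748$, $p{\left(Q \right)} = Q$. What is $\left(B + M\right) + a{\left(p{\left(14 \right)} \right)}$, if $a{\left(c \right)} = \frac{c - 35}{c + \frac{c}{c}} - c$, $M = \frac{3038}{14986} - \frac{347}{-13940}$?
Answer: $- \frac{2795478122497}{104452420} \approx -26763.0$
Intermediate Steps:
$M = \frac{23774931}{104452420}$ ($M = 3038 \cdot \frac{1}{14986} - - \frac{347}{13940} = \frac{1519}{7493} + \frac{347}{13940} = \frac{23774931}{104452420} \approx 0.22761$)
$a{\left(c \right)} = - c + \frac{-35 + c}{1 + c}$ ($a{\left(c \right)} = \frac{-35 + c}{c + 1} - c = \frac{-35 + c}{1 + c} - c = - c + \frac{-35 + c}{1 + c}$)
$\left(B + M\right) + a{\left(p{\left(14 \right)} \right)} = \left(-26748 + \frac{23774931}{104452420}\right) + \frac{-35 - 14^{2}}{1 + 14} = - \frac{2793869555229}{104452420} + \frac{-35 - 196}{15} = - \frac{2793869555229}{104452420} + \frac{1}{15} \left(-231\right) = - \frac{2793869555229}{104452420} - \frac{77}{5} = - \frac{2795478122497}{104452420}$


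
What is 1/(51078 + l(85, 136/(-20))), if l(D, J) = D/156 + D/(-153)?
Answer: 468/23904499 ≈ 1.9578e-5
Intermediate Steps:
l(D, J) = -D/7956 (l(D, J) = D*(1/156) + D*(-1/153) = D/156 - D/153 = -D/7956)
1/(51078 + l(85, 136/(-20))) = 1/(51078 - 1/7956*85) = 1/(51078 - 5/468) = 1/(23904499/468) = 468/23904499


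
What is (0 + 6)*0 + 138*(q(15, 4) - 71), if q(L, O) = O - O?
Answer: -9798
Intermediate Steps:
q(L, O) = 0
(0 + 6)*0 + 138*(q(15, 4) - 71) = (0 + 6)*0 + 138*(0 - 71) = 6*0 + 138*(-71) = 0 - 9798 = -9798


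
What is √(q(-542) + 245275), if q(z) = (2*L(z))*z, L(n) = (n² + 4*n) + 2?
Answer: I*√315846957 ≈ 17772.0*I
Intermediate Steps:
L(n) = 2 + n² + 4*n
q(z) = z*(4 + 2*z² + 8*z) (q(z) = (2*(2 + z² + 4*z))*z = (4 + 2*z² + 8*z)*z = z*(4 + 2*z² + 8*z))
√(q(-542) + 245275) = √(2*(-542)*(2 + (-542)² + 4*(-542)) + 245275) = √(2*(-542)*(2 + 293764 - 2168) + 245275) = √(2*(-542)*291598 + 245275) = √(-316092232 + 245275) = √(-315846957) = I*√315846957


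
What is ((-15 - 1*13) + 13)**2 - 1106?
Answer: -881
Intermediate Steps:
((-15 - 1*13) + 13)**2 - 1106 = ((-15 - 13) + 13)**2 - 1106 = (-28 + 13)**2 - 1106 = (-15)**2 - 1106 = 225 - 1106 = -881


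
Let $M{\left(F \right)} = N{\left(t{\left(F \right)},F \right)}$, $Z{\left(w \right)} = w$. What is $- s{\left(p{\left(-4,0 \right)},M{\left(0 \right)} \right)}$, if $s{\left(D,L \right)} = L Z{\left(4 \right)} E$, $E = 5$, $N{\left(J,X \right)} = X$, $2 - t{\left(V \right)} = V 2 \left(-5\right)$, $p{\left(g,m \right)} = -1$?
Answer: $0$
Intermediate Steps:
$t{\left(V \right)} = 2 + 10 V$ ($t{\left(V \right)} = 2 - V 2 \left(-5\right) = 2 - 2 V \left(-5\right) = 2 - - 10 V = 2 + 10 V$)
$M{\left(F \right)} = F$
$s{\left(D,L \right)} = 20 L$ ($s{\left(D,L \right)} = L 4 \cdot 5 = 4 L 5 = 20 L$)
$- s{\left(p{\left(-4,0 \right)},M{\left(0 \right)} \right)} = - 20 \cdot 0 = \left(-1\right) 0 = 0$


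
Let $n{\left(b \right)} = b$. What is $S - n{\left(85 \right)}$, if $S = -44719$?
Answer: $-44804$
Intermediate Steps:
$S - n{\left(85 \right)} = -44719 - 85 = -44804$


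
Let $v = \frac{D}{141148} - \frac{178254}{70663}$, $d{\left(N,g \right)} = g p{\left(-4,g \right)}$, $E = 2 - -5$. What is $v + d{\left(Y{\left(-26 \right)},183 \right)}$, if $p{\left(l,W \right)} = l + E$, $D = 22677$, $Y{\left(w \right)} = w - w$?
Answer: $\frac{5452135906335}{9973941124} \approx 546.64$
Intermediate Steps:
$Y{\left(w \right)} = 0$
$E = 7$ ($E = 2 + 5 = 7$)
$p{\left(l,W \right)} = 7 + l$ ($p{\left(l,W \right)} = l + 7 = 7 + l$)
$d{\left(N,g \right)} = 3 g$ ($d{\left(N,g \right)} = g \left(7 - 4\right) = g 3 = 3 g$)
$v = - \frac{23557770741}{9973941124}$ ($v = \frac{22677}{141148} - \frac{178254}{70663} = - \frac{23557770741}{9973941124} \approx -2.3619$)
$v + d{\left(Y{\left(-26 \right)},183 \right)} = - \frac{23557770741}{9973941124} + 3 \cdot 183 = - \frac{23557770741}{9973941124} + 549 = \frac{5452135906335}{9973941124}$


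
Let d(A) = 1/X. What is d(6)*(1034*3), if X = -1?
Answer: -3102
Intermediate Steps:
d(A) = -1 (d(A) = 1/(-1) = 1*(-1) = -1)
d(6)*(1034*3) = -1034*3 = -1*3102 = -3102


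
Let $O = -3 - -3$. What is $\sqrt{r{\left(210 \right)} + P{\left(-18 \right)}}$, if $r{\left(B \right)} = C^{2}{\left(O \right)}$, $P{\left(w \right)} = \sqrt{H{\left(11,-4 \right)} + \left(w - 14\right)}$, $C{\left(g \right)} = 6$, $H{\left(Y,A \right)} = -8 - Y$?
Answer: $\sqrt{36 + i \sqrt{51}} \approx 6.0292 + 0.59224 i$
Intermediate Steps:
$O = 0$ ($O = -3 + 3 = 0$)
$P{\left(w \right)} = \sqrt{-33 + w}$ ($P{\left(w \right)} = \sqrt{\left(-8 - 11\right) + \left(w - 14\right)} = \sqrt{\left(-8 - 11\right) + \left(-14 + w\right)} = \sqrt{-19 + \left(-14 + w\right)} = \sqrt{-33 + w}$)
$r{\left(B \right)} = 36$ ($r{\left(B \right)} = 6^{2} = 36$)
$\sqrt{r{\left(210 \right)} + P{\left(-18 \right)}} = \sqrt{36 + \sqrt{-33 - 18}} = \sqrt{36 + \sqrt{-51}} = \sqrt{36 + i \sqrt{51}}$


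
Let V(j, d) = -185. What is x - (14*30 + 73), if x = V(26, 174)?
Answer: -678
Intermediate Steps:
x = -185
x - (14*30 + 73) = -185 - (14*30 + 73) = -185 - (420 + 73) = -185 - 1*493 = -185 - 493 = -678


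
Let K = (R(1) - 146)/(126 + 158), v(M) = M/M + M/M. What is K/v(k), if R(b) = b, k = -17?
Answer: -145/568 ≈ -0.25528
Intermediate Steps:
v(M) = 2 (v(M) = 1 + 1 = 2)
K = -145/284 (K = (1 - 146)/(126 + 158) = -145/284 ≈ -0.51056)
K/v(k) = -145/284/2 = -145/284*½ = -145/568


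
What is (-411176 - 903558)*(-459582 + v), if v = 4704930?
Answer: -5581503357432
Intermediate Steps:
(-411176 - 903558)*(-459582 + v) = (-411176 - 903558)*(-459582 + 4704930) = -1314734*4245348 = -5581503357432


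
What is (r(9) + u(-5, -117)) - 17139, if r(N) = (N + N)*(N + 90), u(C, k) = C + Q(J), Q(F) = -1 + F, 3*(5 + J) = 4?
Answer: -46100/3 ≈ -15367.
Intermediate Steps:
J = -11/3 (J = -5 + (⅓)*4 = -5 + 4/3 = -11/3 ≈ -3.6667)
u(C, k) = -14/3 + C (u(C, k) = C + (-1 - 11/3) = C - 14/3 = -14/3 + C)
r(N) = 2*N*(90 + N) (r(N) = (2*N)*(90 + N) = 2*N*(90 + N))
(r(9) + u(-5, -117)) - 17139 = (2*9*(90 + 9) + (-14/3 - 5)) - 17139 = (2*9*99 - 29/3) - 17139 = (1782 - 29/3) - 17139 = 5317/3 - 17139 = -46100/3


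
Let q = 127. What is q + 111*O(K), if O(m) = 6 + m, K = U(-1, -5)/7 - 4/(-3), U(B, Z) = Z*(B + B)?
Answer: 7697/7 ≈ 1099.6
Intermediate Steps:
U(B, Z) = 2*B*Z (U(B, Z) = Z*(2*B) = 2*B*Z)
K = 58/21 (K = (2*(-1)*(-5))/7 - 4/(-3) = 10*(1/7) - 4*(-1/3) = 10/7 + 4/3 = 58/21 ≈ 2.7619)
q + 111*O(K) = 127 + 111*(6 + 58/21) = 127 + 111*(184/21) = 127 + 6808/7 = 7697/7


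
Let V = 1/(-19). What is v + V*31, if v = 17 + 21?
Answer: 691/19 ≈ 36.368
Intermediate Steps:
v = 38
V = -1/19 ≈ -0.052632
v + V*31 = 38 - 1/19*31 = 38 - 31/19 = 691/19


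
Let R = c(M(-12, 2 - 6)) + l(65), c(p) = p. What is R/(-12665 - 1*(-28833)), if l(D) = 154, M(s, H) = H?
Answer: 75/8084 ≈ 0.0092776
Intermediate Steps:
R = 150 (R = (2 - 6) + 154 = -4 + 154 = 150)
R/(-12665 - 1*(-28833)) = 150/(-12665 - 1*(-28833)) = 150/(-12665 + 28833) = 150/16168 = 150*(1/16168) = 75/8084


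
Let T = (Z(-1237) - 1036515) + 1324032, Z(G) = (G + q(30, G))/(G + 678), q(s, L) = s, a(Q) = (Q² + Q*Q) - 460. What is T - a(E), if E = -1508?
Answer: -2381423202/559 ≈ -4.2602e+6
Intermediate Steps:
a(Q) = -460 + 2*Q² (a(Q) = (Q² + Q²) - 460 = 2*Q² - 460 = -460 + 2*Q²)
Z(G) = (30 + G)/(678 + G) (Z(G) = (G + 30)/(G + 678) = (30 + G)/(678 + G))
T = 160723210/559 (T = ((30 - 1237)/(678 - 1237) - 1036515) + 1324032 = (-1207/(-559) - 1036515) + 1324032 = (-1/559*(-1207) - 1036515) + 1324032 = (1207/559 - 1036515) + 1324032 = -579410678/559 + 1324032 = 160723210/559 ≈ 2.8752e+5)
T - a(E) = 160723210/559 - (-460 + 2*(-1508)²) = 160723210/559 - (-460 + 2*2274064) = 160723210/559 - (-460 + 4548128) = 160723210/559 - 1*4547668 = 160723210/559 - 4547668 = -2381423202/559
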